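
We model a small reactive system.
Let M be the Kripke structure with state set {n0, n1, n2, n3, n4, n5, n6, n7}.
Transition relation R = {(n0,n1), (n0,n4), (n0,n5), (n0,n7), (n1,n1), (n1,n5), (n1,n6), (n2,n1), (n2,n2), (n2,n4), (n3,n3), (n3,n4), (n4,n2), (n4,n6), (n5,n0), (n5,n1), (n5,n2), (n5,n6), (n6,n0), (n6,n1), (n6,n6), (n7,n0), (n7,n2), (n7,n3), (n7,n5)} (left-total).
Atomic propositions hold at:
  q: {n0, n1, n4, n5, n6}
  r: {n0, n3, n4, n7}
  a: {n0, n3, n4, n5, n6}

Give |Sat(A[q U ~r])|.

Sat(~r) = {n1, n2, n5, n6}
A[q U ~r]: least fixpoint, start Z0 = Sat(~r) = {n1, n2, n5, n6}, add states in Sat(q) with every successor in Z. Z1 = {n1, n2, n4, n5, n6}; fixed.
Sat(A[q U ~r]) = {n1, n2, n4, n5, n6}
|Sat(A[q U ~r])| = |{n1, n2, n4, n5, n6}| = 5.

5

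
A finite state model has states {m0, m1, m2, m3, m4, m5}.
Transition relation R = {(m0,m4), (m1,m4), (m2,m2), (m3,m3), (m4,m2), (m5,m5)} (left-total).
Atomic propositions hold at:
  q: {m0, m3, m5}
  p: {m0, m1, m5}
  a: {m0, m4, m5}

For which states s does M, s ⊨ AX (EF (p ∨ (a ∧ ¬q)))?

Sat(¬q) = {m1, m2, m4}
Sat(a ∧ ¬q) = {m4}
Sat(p ∨ (a ∧ ¬q)) = {m0, m1, m4, m5}
EF (p ∨ (a ∧ ¬q)): least fixpoint, start Z0 = {m0, m1, m4, m5}, add states with some successor in Z. Already a fixed point.
Sat(EF (p ∨ (a ∧ ¬q))) = {m0, m1, m4, m5}
Sat(AX (EF (p ∨ (a ∧ ¬q)))) = {s : every successor in {m0, m1, m4, m5}} = {m0, m1, m5}

{m0, m1, m5}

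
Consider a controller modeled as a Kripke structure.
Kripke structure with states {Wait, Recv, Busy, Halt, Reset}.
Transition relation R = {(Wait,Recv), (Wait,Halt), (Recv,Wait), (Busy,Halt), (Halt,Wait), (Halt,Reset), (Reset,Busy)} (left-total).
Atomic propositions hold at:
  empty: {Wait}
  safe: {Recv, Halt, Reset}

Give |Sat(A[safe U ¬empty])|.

Sat(¬empty) = {Recv, Busy, Halt, Reset}
A[safe U ¬empty]: least fixpoint, start Z0 = Sat(¬empty) = {Recv, Busy, Halt, Reset}, add states in Sat(safe) with every successor in Z. Already a fixed point.
Sat(A[safe U ¬empty]) = {Recv, Busy, Halt, Reset}
|Sat(A[safe U ¬empty])| = |{Recv, Busy, Halt, Reset}| = 4.

4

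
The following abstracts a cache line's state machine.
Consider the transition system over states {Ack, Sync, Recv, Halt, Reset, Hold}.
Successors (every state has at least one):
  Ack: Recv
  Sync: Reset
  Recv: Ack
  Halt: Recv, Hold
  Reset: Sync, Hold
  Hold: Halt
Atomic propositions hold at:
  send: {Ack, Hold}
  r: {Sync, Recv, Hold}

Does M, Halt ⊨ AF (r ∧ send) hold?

No

Sat(r ∧ send) = {Hold}
AF (r ∧ send): least fixpoint, start Z0 = {Hold}, add states with every successor in Z. Already a fixed point.
Sat(AF (r ∧ send)) = {Hold}
Halt ∉ Sat(AF (r ∧ send)) = {Hold}, so the formula does not hold at Halt.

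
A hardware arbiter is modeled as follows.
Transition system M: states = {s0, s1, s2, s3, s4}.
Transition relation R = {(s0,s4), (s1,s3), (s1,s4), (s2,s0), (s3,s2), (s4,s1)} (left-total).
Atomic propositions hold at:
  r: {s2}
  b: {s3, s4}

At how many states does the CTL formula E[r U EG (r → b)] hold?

Sat(r → b) = {s0, s1, s3, s4}
EG (r → b): greatest fixpoint, start Z0 = {s0, s1, s3, s4}, keep only states in Sat with some successor in Z. Z1 = {s0, s1, s4}; fixed.
Sat(EG (r → b)) = {s0, s1, s4}
E[r U EG (r → b)]: least fixpoint, start Z0 = Sat(EG (r → b)) = {s0, s1, s4}, add states in Sat(r) with some successor in Z. Z1 = {s0, s1, s2, s4}; fixed.
Sat(E[r U EG (r → b)]) = {s0, s1, s2, s4}
|Sat(E[r U EG (r → b)])| = |{s0, s1, s2, s4}| = 4.

4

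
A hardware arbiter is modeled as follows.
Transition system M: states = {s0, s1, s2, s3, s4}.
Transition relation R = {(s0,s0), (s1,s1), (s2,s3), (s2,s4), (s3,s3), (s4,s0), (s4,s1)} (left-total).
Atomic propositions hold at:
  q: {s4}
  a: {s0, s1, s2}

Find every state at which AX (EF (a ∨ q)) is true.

Sat(a ∨ q) = {s0, s1, s2, s4}
EF (a ∨ q): least fixpoint, start Z0 = {s0, s1, s2, s4}, add states with some successor in Z. Already a fixed point.
Sat(EF (a ∨ q)) = {s0, s1, s2, s4}
Sat(AX (EF (a ∨ q))) = {s : every successor in {s0, s1, s2, s4}} = {s0, s1, s4}

{s0, s1, s4}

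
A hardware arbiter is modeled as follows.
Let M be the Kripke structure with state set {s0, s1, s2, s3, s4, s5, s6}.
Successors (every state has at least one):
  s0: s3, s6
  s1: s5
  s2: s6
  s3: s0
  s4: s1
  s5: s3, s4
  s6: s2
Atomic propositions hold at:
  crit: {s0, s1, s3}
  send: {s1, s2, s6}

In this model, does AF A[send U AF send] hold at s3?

AF send: least fixpoint, start Z0 = {s1, s2, s6}, add states with every successor in Z. Z1 = {s1, s2, s4, s6}; fixed.
Sat(AF send) = {s1, s2, s4, s6}
A[send U AF send]: least fixpoint, start Z0 = Sat(AF send) = {s1, s2, s4, s6}, add states in Sat(send) with every successor in Z. Already a fixed point.
Sat(A[send U AF send]) = {s1, s2, s4, s6}
AF A[send U AF send]: least fixpoint, start Z0 = {s1, s2, s4, s6}, add states with every successor in Z. Already a fixed point.
Sat(AF A[send U AF send]) = {s1, s2, s4, s6}
s3 ∉ Sat(AF A[send U AF send]) = {s1, s2, s4, s6}, so the formula does not hold at s3.

No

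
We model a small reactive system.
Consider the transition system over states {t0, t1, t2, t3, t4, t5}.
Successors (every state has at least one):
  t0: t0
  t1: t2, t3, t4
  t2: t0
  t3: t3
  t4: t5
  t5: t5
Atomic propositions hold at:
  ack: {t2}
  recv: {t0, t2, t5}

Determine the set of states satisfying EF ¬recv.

Sat(¬recv) = {t1, t3, t4}
EF ¬recv: least fixpoint, start Z0 = {t1, t3, t4}, add states with some successor in Z. Already a fixed point.
Sat(EF ¬recv) = {t1, t3, t4}

{t1, t3, t4}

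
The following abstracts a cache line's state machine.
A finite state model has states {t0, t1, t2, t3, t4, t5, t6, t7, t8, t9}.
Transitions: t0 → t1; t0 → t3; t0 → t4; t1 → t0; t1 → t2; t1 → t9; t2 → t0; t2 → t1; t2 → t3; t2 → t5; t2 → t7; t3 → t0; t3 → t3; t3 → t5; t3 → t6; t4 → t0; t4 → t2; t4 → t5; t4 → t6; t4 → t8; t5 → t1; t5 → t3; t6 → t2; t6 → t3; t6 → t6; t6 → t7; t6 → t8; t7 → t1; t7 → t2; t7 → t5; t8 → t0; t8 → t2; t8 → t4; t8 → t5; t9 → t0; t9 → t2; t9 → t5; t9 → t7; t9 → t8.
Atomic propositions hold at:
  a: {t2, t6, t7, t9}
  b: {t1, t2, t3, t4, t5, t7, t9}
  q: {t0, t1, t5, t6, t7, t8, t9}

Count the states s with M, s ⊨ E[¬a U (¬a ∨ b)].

9

Sat(¬a) = {t0, t1, t3, t4, t5, t8}
Sat(¬a ∨ b) = {t0, t1, t2, t3, t4, t5, t7, t8, t9}
E[¬a U (¬a ∨ b)]: least fixpoint, start Z0 = Sat((¬a ∨ b)) = {t0, t1, t2, t3, t4, t5, t7, t8, t9}, add states in Sat(¬a) with some successor in Z. Already a fixed point.
Sat(E[¬a U (¬a ∨ b)]) = {t0, t1, t2, t3, t4, t5, t7, t8, t9}
|Sat(E[¬a U (¬a ∨ b)])| = |{t0, t1, t2, t3, t4, t5, t7, t8, t9}| = 9.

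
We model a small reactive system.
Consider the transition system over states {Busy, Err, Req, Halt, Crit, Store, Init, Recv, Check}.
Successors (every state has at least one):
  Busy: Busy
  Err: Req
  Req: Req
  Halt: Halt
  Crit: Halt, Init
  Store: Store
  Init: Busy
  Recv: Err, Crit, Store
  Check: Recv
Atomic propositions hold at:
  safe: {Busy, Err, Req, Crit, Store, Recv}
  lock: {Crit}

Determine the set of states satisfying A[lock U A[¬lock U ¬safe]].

Sat(¬lock) = {Busy, Err, Req, Halt, Store, Init, Recv, Check}
Sat(¬safe) = {Halt, Init, Check}
A[¬lock U ¬safe]: least fixpoint, start Z0 = Sat(¬safe) = {Halt, Init, Check}, add states in Sat(¬lock) with every successor in Z. Already a fixed point.
Sat(A[¬lock U ¬safe]) = {Halt, Init, Check}
A[lock U A[¬lock U ¬safe]]: least fixpoint, start Z0 = Sat(A[¬lock U ¬safe]) = {Halt, Init, Check}, add states in Sat(lock) with every successor in Z. Z1 = {Halt, Crit, Init, Check}; fixed.
Sat(A[lock U A[¬lock U ¬safe]]) = {Halt, Crit, Init, Check}

{Halt, Crit, Init, Check}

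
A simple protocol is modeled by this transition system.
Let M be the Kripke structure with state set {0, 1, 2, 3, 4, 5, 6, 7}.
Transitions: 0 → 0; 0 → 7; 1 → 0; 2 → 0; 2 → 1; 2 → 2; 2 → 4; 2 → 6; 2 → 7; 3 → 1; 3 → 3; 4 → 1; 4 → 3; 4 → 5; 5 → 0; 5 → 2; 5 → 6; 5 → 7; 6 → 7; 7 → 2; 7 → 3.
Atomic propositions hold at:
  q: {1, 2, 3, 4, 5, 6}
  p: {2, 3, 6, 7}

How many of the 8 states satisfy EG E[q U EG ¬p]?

Sat(¬p) = {0, 1, 4, 5}
EG ¬p: greatest fixpoint, start Z0 = {0, 1, 4, 5}, keep only states in Sat with some successor in Z. Already a fixed point.
Sat(EG ¬p) = {0, 1, 4, 5}
E[q U EG ¬p]: least fixpoint, start Z0 = Sat(EG ¬p) = {0, 1, 4, 5}, add states in Sat(q) with some successor in Z. Z1 = {0, 1, 2, 3, 4, 5}; fixed.
Sat(E[q U EG ¬p]) = {0, 1, 2, 3, 4, 5}
EG E[q U EG ¬p]: greatest fixpoint, start Z0 = {0, 1, 2, 3, 4, 5}, keep only states in Sat with some successor in Z. Already a fixed point.
Sat(EG E[q U EG ¬p]) = {0, 1, 2, 3, 4, 5}
|Sat(EG E[q U EG ¬p])| = |{0, 1, 2, 3, 4, 5}| = 6.

6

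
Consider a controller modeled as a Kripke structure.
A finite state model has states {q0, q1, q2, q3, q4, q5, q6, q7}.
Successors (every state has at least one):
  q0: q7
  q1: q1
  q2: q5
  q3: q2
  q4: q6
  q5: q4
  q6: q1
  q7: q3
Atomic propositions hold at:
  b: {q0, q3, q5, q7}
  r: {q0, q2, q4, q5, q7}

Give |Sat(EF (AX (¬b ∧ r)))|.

Sat(¬b) = {q1, q2, q4, q6}
Sat(¬b ∧ r) = {q2, q4}
Sat(AX (¬b ∧ r)) = {s : every successor in {q2, q4}} = {q3, q5}
EF (AX (¬b ∧ r)): least fixpoint, start Z0 = {q3, q5}, add states with some successor in Z. Z1 = {q2, q3, q5, q7}; Z2 = {q0, q2, q3, q5, q7}; fixed.
Sat(EF (AX (¬b ∧ r))) = {q0, q2, q3, q5, q7}
|Sat(EF (AX (¬b ∧ r)))| = |{q0, q2, q3, q5, q7}| = 5.

5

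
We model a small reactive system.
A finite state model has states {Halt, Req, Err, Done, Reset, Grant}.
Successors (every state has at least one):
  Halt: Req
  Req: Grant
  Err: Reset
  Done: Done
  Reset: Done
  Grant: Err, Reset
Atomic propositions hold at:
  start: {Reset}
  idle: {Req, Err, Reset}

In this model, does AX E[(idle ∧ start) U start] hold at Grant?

Sat(idle ∧ start) = {Reset}
E[(idle ∧ start) U start]: least fixpoint, start Z0 = Sat(start) = {Reset}, add states in Sat(idle ∧ start) with some successor in Z. Already a fixed point.
Sat(E[(idle ∧ start) U start]) = {Reset}
Sat(AX E[(idle ∧ start) U start]) = {s : every successor in {Reset}} = {Err}
Grant ∉ Sat(AX E[(idle ∧ start) U start]) = {Err}, so the formula does not hold at Grant.

No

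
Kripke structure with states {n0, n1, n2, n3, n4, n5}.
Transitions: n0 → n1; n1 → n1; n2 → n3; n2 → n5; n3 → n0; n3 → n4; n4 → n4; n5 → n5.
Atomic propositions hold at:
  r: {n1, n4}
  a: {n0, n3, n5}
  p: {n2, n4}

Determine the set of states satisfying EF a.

{n0, n2, n3, n5}

EF a: least fixpoint, start Z0 = {n0, n3, n5}, add states with some successor in Z. Z1 = {n0, n2, n3, n5}; fixed.
Sat(EF a) = {n0, n2, n3, n5}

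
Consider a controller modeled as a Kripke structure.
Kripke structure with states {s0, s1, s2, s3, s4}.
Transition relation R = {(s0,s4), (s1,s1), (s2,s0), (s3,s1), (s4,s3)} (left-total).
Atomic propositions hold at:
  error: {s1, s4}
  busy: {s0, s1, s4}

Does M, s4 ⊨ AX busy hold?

No

Sat(AX busy) = {s : every successor in {s0, s1, s4}} = {s0, s1, s2, s3}
s4 ∉ Sat(AX busy) = {s0, s1, s2, s3}, so the formula does not hold at s4.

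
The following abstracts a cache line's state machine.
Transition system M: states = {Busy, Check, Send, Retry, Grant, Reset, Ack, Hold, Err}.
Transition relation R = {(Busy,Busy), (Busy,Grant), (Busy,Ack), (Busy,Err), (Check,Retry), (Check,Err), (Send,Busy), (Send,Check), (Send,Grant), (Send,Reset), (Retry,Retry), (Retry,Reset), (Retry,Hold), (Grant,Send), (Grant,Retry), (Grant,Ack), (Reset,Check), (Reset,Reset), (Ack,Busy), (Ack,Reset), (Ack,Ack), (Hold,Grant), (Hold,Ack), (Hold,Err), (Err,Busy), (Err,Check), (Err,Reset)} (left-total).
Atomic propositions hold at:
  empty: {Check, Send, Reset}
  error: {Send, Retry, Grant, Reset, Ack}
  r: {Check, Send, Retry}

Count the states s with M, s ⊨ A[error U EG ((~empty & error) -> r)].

Sat(~empty) = {Busy, Retry, Grant, Ack, Hold, Err}
Sat(~empty & error) = {Retry, Grant, Ack}
Sat((~empty & error) -> r) = {Busy, Check, Send, Retry, Reset, Hold, Err}
EG ((~empty & error) -> r): greatest fixpoint, start Z0 = {Busy, Check, Send, Retry, Reset, Hold, Err}, keep only states in Sat with some successor in Z. Already a fixed point.
Sat(EG ((~empty & error) -> r)) = {Busy, Check, Send, Retry, Reset, Hold, Err}
A[error U EG ((~empty & error) -> r)]: least fixpoint, start Z0 = Sat(EG ((~empty & error) -> r)) = {Busy, Check, Send, Retry, Reset, Hold, Err}, add states in Sat(error) with every successor in Z. Already a fixed point.
Sat(A[error U EG ((~empty & error) -> r)]) = {Busy, Check, Send, Retry, Reset, Hold, Err}
|Sat(A[error U EG ((~empty & error) -> r)])| = |{Busy, Check, Send, Retry, Reset, Hold, Err}| = 7.

7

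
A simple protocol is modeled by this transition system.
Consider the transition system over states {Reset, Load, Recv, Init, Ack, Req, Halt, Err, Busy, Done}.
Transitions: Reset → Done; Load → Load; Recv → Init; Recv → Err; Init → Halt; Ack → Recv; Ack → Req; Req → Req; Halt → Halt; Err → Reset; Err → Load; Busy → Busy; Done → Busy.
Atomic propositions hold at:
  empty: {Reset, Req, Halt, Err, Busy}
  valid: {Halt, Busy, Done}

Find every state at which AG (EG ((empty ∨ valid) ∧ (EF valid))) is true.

Sat(empty ∨ valid) = {Reset, Req, Halt, Err, Busy, Done}
EF valid: least fixpoint, start Z0 = {Halt, Busy, Done}, add states with some successor in Z. Z1 = {Reset, Init, Halt, Busy, Done}; Z2 = {Reset, Recv, Init, Halt, Err, Busy, Done}; Z3 = {Reset, Recv, Init, Ack, Halt, Err, Busy, Done}; fixed.
Sat(EF valid) = {Reset, Recv, Init, Ack, Halt, Err, Busy, Done}
Sat((empty ∨ valid) ∧ (EF valid)) = {Reset, Halt, Err, Busy, Done}
EG ((empty ∨ valid) ∧ (EF valid)): greatest fixpoint, start Z0 = {Reset, Halt, Err, Busy, Done}, keep only states in Sat with some successor in Z. Already a fixed point.
Sat(EG ((empty ∨ valid) ∧ (EF valid))) = {Reset, Halt, Err, Busy, Done}
AG (EG ((empty ∨ valid) ∧ (EF valid))): greatest fixpoint, start Z0 = {Reset, Halt, Err, Busy, Done}, keep only states in Sat with every successor in Z. Z1 = {Reset, Halt, Busy, Done}; fixed.
Sat(AG (EG ((empty ∨ valid) ∧ (EF valid)))) = {Reset, Halt, Busy, Done}

{Reset, Halt, Busy, Done}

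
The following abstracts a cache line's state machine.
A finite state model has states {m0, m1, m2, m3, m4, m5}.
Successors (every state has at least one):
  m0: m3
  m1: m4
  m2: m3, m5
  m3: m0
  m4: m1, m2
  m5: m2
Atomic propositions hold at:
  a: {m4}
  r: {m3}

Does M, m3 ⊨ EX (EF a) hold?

No

EF a: least fixpoint, start Z0 = {m4}, add states with some successor in Z. Z1 = {m1, m4}; fixed.
Sat(EF a) = {m1, m4}
Sat(EX (EF a)) = {s : some successor in {m1, m4}} = {m1, m4}
m3 ∉ Sat(EX (EF a)) = {m1, m4}, so the formula does not hold at m3.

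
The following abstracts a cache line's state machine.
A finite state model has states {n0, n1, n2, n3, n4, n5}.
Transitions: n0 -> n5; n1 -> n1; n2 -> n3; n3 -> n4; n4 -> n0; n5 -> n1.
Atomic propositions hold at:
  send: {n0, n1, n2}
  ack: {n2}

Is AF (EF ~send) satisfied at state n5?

Yes

Sat(~send) = {n3, n4, n5}
EF ~send: least fixpoint, start Z0 = {n3, n4, n5}, add states with some successor in Z. Z1 = {n0, n2, n3, n4, n5}; fixed.
Sat(EF ~send) = {n0, n2, n3, n4, n5}
AF (EF ~send): least fixpoint, start Z0 = {n0, n2, n3, n4, n5}, add states with every successor in Z. Already a fixed point.
Sat(AF (EF ~send)) = {n0, n2, n3, n4, n5}
n5 ∈ Sat(AF (EF ~send)) = {n0, n2, n3, n4, n5}, so the formula holds at n5.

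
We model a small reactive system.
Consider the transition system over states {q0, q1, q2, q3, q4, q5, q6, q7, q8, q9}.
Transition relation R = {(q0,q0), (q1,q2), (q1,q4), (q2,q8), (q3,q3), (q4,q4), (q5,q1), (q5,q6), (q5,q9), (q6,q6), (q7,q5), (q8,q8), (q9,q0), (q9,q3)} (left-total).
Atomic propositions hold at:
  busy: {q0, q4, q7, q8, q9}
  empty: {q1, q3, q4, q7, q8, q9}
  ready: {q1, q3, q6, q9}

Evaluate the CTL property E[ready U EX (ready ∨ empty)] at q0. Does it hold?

No

Sat(ready ∨ empty) = {q1, q3, q4, q6, q7, q8, q9}
Sat(EX (ready ∨ empty)) = {s : some successor in {q1, q3, q4, q6, q7, q8, q9}} = {q1, q2, q3, q4, q5, q6, q8, q9}
E[ready U EX (ready ∨ empty)]: least fixpoint, start Z0 = Sat(EX (ready ∨ empty)) = {q1, q2, q3, q4, q5, q6, q8, q9}, add states in Sat(ready) with some successor in Z. Already a fixed point.
Sat(E[ready U EX (ready ∨ empty)]) = {q1, q2, q3, q4, q5, q6, q8, q9}
q0 ∉ Sat(E[ready U EX (ready ∨ empty)]) = {q1, q2, q3, q4, q5, q6, q8, q9}, so the formula does not hold at q0.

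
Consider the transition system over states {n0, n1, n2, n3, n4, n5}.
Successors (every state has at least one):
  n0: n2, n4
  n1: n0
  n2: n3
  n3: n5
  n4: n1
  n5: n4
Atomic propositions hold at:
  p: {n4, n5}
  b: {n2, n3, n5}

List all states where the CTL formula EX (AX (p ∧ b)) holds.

{n2}

Sat(p ∧ b) = {n5}
Sat(AX (p ∧ b)) = {s : every successor in {n5}} = {n3}
Sat(EX (AX (p ∧ b))) = {s : some successor in {n3}} = {n2}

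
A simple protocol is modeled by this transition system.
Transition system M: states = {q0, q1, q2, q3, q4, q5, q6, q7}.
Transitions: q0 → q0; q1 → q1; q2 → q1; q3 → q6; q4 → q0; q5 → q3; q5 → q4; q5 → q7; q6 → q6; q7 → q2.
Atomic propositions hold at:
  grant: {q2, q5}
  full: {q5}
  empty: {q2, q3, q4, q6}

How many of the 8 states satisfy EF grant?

EF grant: least fixpoint, start Z0 = {q2, q5}, add states with some successor in Z. Z1 = {q2, q5, q7}; fixed.
Sat(EF grant) = {q2, q5, q7}
|Sat(EF grant)| = |{q2, q5, q7}| = 3.

3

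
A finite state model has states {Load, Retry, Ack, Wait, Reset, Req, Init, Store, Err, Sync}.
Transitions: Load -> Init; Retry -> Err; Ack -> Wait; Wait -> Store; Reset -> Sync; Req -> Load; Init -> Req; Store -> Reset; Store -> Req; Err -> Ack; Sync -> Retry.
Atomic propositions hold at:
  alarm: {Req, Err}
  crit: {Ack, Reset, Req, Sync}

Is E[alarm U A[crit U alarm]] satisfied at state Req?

Yes

A[crit U alarm]: least fixpoint, start Z0 = Sat(alarm) = {Req, Err}, add states in Sat(crit) with every successor in Z. Already a fixed point.
Sat(A[crit U alarm]) = {Req, Err}
E[alarm U A[crit U alarm]]: least fixpoint, start Z0 = Sat(A[crit U alarm]) = {Req, Err}, add states in Sat(alarm) with some successor in Z. Already a fixed point.
Sat(E[alarm U A[crit U alarm]]) = {Req, Err}
Req ∈ Sat(E[alarm U A[crit U alarm]]) = {Req, Err}, so the formula holds at Req.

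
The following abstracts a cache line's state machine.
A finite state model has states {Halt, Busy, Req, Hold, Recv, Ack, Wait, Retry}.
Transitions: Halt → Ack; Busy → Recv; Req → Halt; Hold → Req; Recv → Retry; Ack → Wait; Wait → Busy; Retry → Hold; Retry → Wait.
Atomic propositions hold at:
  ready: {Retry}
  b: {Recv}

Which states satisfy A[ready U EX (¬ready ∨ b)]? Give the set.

Sat(¬ready) = {Halt, Busy, Req, Hold, Recv, Ack, Wait}
Sat(¬ready ∨ b) = {Halt, Busy, Req, Hold, Recv, Ack, Wait}
Sat(EX (¬ready ∨ b)) = {s : some successor in {Halt, Busy, Req, Hold, Recv, Ack, Wait}} = {Halt, Busy, Req, Hold, Ack, Wait, Retry}
A[ready U EX (¬ready ∨ b)]: least fixpoint, start Z0 = Sat(EX (¬ready ∨ b)) = {Halt, Busy, Req, Hold, Ack, Wait, Retry}, add states in Sat(ready) with every successor in Z. Already a fixed point.
Sat(A[ready U EX (¬ready ∨ b)]) = {Halt, Busy, Req, Hold, Ack, Wait, Retry}

{Halt, Busy, Req, Hold, Ack, Wait, Retry}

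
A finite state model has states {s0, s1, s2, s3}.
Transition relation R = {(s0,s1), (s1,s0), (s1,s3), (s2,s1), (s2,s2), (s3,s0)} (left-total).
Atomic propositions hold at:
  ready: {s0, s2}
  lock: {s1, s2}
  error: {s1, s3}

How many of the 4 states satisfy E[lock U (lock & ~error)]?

1

Sat(~error) = {s0, s2}
Sat(lock & ~error) = {s2}
E[lock U (lock & ~error)]: least fixpoint, start Z0 = Sat((lock & ~error)) = {s2}, add states in Sat(lock) with some successor in Z. Already a fixed point.
Sat(E[lock U (lock & ~error)]) = {s2}
|Sat(E[lock U (lock & ~error)])| = |{s2}| = 1.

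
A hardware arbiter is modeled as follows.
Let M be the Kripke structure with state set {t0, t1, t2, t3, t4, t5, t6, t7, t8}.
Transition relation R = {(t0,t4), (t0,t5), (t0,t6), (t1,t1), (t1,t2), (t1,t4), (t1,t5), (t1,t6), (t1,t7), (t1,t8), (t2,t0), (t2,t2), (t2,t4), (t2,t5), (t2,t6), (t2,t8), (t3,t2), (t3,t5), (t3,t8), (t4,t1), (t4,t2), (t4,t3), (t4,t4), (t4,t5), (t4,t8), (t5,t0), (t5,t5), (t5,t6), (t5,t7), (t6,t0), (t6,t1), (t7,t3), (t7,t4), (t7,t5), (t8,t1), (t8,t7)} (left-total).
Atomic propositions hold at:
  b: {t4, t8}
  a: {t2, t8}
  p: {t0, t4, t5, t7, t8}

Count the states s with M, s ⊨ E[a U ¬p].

5

Sat(¬p) = {t1, t2, t3, t6}
E[a U ¬p]: least fixpoint, start Z0 = Sat(¬p) = {t1, t2, t3, t6}, add states in Sat(a) with some successor in Z. Z1 = {t1, t2, t3, t6, t8}; fixed.
Sat(E[a U ¬p]) = {t1, t2, t3, t6, t8}
|Sat(E[a U ¬p])| = |{t1, t2, t3, t6, t8}| = 5.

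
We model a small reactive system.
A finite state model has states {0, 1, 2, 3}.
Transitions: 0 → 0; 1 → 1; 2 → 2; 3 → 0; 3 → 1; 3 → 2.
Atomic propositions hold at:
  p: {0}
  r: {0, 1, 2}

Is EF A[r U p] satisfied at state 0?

Yes

A[r U p]: least fixpoint, start Z0 = Sat(p) = {0}, add states in Sat(r) with every successor in Z. Already a fixed point.
Sat(A[r U p]) = {0}
EF A[r U p]: least fixpoint, start Z0 = {0}, add states with some successor in Z. Z1 = {0, 3}; fixed.
Sat(EF A[r U p]) = {0, 3}
0 ∈ Sat(EF A[r U p]) = {0, 3}, so the formula holds at 0.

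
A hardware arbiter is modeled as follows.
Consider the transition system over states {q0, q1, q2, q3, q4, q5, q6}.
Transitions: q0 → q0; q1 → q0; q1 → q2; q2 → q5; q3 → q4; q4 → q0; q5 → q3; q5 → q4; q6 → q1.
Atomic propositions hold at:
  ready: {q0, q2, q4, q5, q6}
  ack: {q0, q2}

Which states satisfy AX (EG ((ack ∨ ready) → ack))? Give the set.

Sat(ack ∨ ready) = {q0, q2, q4, q5, q6}
Sat((ack ∨ ready) → ack) = {q0, q1, q2, q3}
EG ((ack ∨ ready) → ack): greatest fixpoint, start Z0 = {q0, q1, q2, q3}, keep only states in Sat with some successor in Z. Z1 = {q0, q1}; fixed.
Sat(EG ((ack ∨ ready) → ack)) = {q0, q1}
Sat(AX (EG ((ack ∨ ready) → ack))) = {s : every successor in {q0, q1}} = {q0, q4, q6}

{q0, q4, q6}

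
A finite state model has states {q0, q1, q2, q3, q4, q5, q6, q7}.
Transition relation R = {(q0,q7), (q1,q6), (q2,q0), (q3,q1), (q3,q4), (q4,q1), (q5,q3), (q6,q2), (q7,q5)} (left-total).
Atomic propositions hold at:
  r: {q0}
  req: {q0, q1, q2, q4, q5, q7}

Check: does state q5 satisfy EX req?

No

Sat(EX req) = {s : some successor in {q0, q1, q2, q4, q5, q7}} = {q0, q2, q3, q4, q6, q7}
q5 ∉ Sat(EX req) = {q0, q2, q3, q4, q6, q7}, so the formula does not hold at q5.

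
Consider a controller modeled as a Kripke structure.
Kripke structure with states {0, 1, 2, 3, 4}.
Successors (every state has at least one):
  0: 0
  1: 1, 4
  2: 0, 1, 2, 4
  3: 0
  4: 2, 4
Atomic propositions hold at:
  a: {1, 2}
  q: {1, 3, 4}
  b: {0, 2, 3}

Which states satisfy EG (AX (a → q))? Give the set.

Sat(a → q) = {0, 1, 3, 4}
Sat(AX (a → q)) = {s : every successor in {0, 1, 3, 4}} = {0, 1, 3}
EG (AX (a → q)): greatest fixpoint, start Z0 = {0, 1, 3}, keep only states in Sat with some successor in Z. Already a fixed point.
Sat(EG (AX (a → q))) = {0, 1, 3}

{0, 1, 3}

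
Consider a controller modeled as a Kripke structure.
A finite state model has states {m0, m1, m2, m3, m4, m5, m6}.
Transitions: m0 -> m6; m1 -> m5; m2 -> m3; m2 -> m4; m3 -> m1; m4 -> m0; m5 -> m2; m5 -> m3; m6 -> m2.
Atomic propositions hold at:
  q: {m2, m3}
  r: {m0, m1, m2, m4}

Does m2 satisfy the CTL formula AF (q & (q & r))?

Yes

Sat(q & r) = {m2}
Sat(q & (q & r)) = {m2}
AF (q & (q & r)): least fixpoint, start Z0 = {m2}, add states with every successor in Z. Z1 = {m2, m6}; Z2 = {m0, m2, m6}; Z3 = {m0, m2, m4, m6}; fixed.
Sat(AF (q & (q & r))) = {m0, m2, m4, m6}
m2 ∈ Sat(AF (q & (q & r))) = {m0, m2, m4, m6}, so the formula holds at m2.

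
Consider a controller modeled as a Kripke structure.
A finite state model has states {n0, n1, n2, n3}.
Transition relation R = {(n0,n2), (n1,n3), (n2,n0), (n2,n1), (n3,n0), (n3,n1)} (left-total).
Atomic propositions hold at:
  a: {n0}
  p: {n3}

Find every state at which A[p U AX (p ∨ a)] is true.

{n1}

Sat(p ∨ a) = {n0, n3}
Sat(AX (p ∨ a)) = {s : every successor in {n0, n3}} = {n1}
A[p U AX (p ∨ a)]: least fixpoint, start Z0 = Sat(AX (p ∨ a)) = {n1}, add states in Sat(p) with every successor in Z. Already a fixed point.
Sat(A[p U AX (p ∨ a)]) = {n1}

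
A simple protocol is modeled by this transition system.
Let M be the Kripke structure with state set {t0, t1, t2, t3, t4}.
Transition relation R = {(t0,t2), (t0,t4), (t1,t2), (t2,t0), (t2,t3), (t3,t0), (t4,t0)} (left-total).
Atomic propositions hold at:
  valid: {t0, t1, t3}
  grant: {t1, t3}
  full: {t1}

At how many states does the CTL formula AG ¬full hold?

4

Sat(¬full) = {t0, t2, t3, t4}
AG ¬full: greatest fixpoint, start Z0 = {t0, t2, t3, t4}, keep only states in Sat with every successor in Z. Already a fixed point.
Sat(AG ¬full) = {t0, t2, t3, t4}
|Sat(AG ¬full)| = |{t0, t2, t3, t4}| = 4.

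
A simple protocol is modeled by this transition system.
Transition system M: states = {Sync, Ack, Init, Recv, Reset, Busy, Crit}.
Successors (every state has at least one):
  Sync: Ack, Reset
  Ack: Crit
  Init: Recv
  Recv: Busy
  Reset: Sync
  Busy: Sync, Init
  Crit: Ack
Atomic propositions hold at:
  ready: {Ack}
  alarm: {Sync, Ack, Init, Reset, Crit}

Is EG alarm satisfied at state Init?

EG alarm: greatest fixpoint, start Z0 = {Sync, Ack, Init, Reset, Crit}, keep only states in Sat with some successor in Z. Z1 = {Sync, Ack, Reset, Crit}; fixed.
Sat(EG alarm) = {Sync, Ack, Reset, Crit}
Init ∉ Sat(EG alarm) = {Sync, Ack, Reset, Crit}, so the formula does not hold at Init.

No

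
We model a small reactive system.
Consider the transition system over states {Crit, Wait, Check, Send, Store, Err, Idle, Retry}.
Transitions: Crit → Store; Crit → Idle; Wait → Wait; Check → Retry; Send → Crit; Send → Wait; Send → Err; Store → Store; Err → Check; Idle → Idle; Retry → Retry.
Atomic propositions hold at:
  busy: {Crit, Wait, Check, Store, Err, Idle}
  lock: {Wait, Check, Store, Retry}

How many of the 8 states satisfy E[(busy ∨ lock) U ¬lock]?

Sat(busy ∨ lock) = {Crit, Wait, Check, Store, Err, Idle, Retry}
Sat(¬lock) = {Crit, Send, Err, Idle}
E[(busy ∨ lock) U ¬lock]: least fixpoint, start Z0 = Sat(¬lock) = {Crit, Send, Err, Idle}, add states in Sat(busy ∨ lock) with some successor in Z. Already a fixed point.
Sat(E[(busy ∨ lock) U ¬lock]) = {Crit, Send, Err, Idle}
|Sat(E[(busy ∨ lock) U ¬lock])| = |{Crit, Send, Err, Idle}| = 4.

4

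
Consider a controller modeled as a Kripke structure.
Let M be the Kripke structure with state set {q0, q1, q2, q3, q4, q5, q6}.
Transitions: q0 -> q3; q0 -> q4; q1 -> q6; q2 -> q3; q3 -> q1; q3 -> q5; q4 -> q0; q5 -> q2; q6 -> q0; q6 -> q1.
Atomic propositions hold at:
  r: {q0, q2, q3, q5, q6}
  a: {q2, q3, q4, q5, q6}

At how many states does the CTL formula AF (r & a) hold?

5

Sat(r & a) = {q2, q3, q5, q6}
AF (r & a): least fixpoint, start Z0 = {q2, q3, q5, q6}, add states with every successor in Z. Z1 = {q1, q2, q3, q5, q6}; fixed.
Sat(AF (r & a)) = {q1, q2, q3, q5, q6}
|Sat(AF (r & a))| = |{q1, q2, q3, q5, q6}| = 5.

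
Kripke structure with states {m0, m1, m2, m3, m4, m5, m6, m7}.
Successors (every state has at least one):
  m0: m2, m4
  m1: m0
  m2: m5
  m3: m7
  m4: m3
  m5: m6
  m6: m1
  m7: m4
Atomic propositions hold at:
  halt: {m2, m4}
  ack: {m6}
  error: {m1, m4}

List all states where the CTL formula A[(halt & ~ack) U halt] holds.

Sat(~ack) = {m0, m1, m2, m3, m4, m5, m7}
Sat(halt & ~ack) = {m2, m4}
A[(halt & ~ack) U halt]: least fixpoint, start Z0 = Sat(halt) = {m2, m4}, add states in Sat(halt & ~ack) with every successor in Z. Already a fixed point.
Sat(A[(halt & ~ack) U halt]) = {m2, m4}

{m2, m4}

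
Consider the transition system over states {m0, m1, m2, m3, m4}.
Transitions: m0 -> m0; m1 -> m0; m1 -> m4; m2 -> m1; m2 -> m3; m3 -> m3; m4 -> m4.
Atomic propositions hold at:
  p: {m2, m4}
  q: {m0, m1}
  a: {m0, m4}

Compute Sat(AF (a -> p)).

{m1, m2, m3, m4}

Sat(a -> p) = {m1, m2, m3, m4}
AF (a -> p): least fixpoint, start Z0 = {m1, m2, m3, m4}, add states with every successor in Z. Already a fixed point.
Sat(AF (a -> p)) = {m1, m2, m3, m4}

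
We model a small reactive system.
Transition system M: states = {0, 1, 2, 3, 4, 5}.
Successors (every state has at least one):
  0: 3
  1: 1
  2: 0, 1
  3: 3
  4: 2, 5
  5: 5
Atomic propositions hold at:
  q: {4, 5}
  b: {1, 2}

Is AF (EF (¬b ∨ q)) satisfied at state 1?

Sat(¬b) = {0, 3, 4, 5}
Sat(¬b ∨ q) = {0, 3, 4, 5}
EF (¬b ∨ q): least fixpoint, start Z0 = {0, 3, 4, 5}, add states with some successor in Z. Z1 = {0, 2, 3, 4, 5}; fixed.
Sat(EF (¬b ∨ q)) = {0, 2, 3, 4, 5}
AF (EF (¬b ∨ q)): least fixpoint, start Z0 = {0, 2, 3, 4, 5}, add states with every successor in Z. Already a fixed point.
Sat(AF (EF (¬b ∨ q))) = {0, 2, 3, 4, 5}
1 ∉ Sat(AF (EF (¬b ∨ q))) = {0, 2, 3, 4, 5}, so the formula does not hold at 1.

No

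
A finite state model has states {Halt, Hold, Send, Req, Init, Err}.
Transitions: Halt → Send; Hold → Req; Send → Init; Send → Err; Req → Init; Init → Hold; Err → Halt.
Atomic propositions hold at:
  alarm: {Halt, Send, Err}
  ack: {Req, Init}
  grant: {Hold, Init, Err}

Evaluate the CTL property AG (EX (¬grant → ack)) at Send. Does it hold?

No

Sat(¬grant) = {Halt, Send, Req}
Sat(¬grant → ack) = {Hold, Req, Init, Err}
Sat(EX (¬grant → ack)) = {s : some successor in {Hold, Req, Init, Err}} = {Hold, Send, Req, Init}
AG (EX (¬grant → ack)): greatest fixpoint, start Z0 = {Hold, Send, Req, Init}, keep only states in Sat with every successor in Z. Z1 = {Hold, Req, Init}; fixed.
Sat(AG (EX (¬grant → ack))) = {Hold, Req, Init}
Send ∉ Sat(AG (EX (¬grant → ack))) = {Hold, Req, Init}, so the formula does not hold at Send.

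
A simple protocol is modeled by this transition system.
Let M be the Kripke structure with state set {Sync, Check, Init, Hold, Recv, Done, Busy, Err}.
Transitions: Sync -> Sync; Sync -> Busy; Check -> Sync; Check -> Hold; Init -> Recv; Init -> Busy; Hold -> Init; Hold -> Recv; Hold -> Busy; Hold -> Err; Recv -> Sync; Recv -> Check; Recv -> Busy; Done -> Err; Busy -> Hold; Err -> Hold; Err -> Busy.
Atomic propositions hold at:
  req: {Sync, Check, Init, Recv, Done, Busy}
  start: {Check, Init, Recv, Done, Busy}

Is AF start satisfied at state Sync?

No

AF start: least fixpoint, start Z0 = {Check, Init, Recv, Done, Busy}, add states with every successor in Z. Already a fixed point.
Sat(AF start) = {Check, Init, Recv, Done, Busy}
Sync ∉ Sat(AF start) = {Check, Init, Recv, Done, Busy}, so the formula does not hold at Sync.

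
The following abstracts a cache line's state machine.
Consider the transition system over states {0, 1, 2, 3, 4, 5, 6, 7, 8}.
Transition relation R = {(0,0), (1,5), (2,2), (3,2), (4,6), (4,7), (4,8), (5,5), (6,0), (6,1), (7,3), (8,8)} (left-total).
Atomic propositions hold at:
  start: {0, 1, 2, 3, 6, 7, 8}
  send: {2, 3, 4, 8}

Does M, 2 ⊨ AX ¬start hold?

No

Sat(¬start) = {4, 5}
Sat(AX ¬start) = {s : every successor in {4, 5}} = {1, 5}
2 ∉ Sat(AX ¬start) = {1, 5}, so the formula does not hold at 2.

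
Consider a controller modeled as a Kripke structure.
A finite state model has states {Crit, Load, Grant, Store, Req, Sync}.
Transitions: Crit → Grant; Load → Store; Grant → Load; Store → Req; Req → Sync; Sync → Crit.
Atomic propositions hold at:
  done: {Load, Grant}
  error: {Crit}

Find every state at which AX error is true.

{Sync}

Sat(AX error) = {s : every successor in {Crit}} = {Sync}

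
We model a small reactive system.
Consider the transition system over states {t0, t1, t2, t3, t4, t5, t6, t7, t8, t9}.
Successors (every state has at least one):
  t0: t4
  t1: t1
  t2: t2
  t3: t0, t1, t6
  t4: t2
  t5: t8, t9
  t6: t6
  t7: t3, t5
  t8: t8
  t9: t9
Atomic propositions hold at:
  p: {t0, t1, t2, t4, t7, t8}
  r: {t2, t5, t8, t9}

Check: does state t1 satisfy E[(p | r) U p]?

Sat(p | r) = {t0, t1, t2, t4, t5, t7, t8, t9}
E[(p | r) U p]: least fixpoint, start Z0 = Sat(p) = {t0, t1, t2, t4, t7, t8}, add states in Sat(p | r) with some successor in Z. Z1 = {t0, t1, t2, t4, t5, t7, t8}; fixed.
Sat(E[(p | r) U p]) = {t0, t1, t2, t4, t5, t7, t8}
t1 ∈ Sat(E[(p | r) U p]) = {t0, t1, t2, t4, t5, t7, t8}, so the formula holds at t1.

Yes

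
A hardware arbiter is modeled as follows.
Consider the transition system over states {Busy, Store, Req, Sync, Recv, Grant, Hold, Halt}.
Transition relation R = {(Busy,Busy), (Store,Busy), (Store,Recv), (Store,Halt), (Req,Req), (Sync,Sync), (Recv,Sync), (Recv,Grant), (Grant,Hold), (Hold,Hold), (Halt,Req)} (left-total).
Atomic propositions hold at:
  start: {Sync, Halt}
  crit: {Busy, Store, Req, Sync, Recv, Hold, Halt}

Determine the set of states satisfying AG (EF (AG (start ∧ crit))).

Sat(start ∧ crit) = {Sync, Halt}
AG (start ∧ crit): greatest fixpoint, start Z0 = {Sync, Halt}, keep only states in Sat with every successor in Z. Z1 = {Sync}; fixed.
Sat(AG (start ∧ crit)) = {Sync}
EF (AG (start ∧ crit)): least fixpoint, start Z0 = {Sync}, add states with some successor in Z. Z1 = {Sync, Recv}; Z2 = {Store, Sync, Recv}; fixed.
Sat(EF (AG (start ∧ crit))) = {Store, Sync, Recv}
AG (EF (AG (start ∧ crit))): greatest fixpoint, start Z0 = {Store, Sync, Recv}, keep only states in Sat with every successor in Z. Z1 = {Sync}; fixed.
Sat(AG (EF (AG (start ∧ crit)))) = {Sync}

{Sync}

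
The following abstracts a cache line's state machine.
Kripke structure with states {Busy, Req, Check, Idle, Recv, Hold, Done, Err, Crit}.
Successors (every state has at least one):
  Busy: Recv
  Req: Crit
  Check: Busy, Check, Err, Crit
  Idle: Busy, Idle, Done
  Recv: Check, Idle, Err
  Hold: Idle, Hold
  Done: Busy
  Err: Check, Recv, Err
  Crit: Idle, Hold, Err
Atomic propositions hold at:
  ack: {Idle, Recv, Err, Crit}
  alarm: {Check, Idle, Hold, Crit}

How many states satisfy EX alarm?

7

Sat(EX alarm) = {s : some successor in {Check, Idle, Hold, Crit}} = {Req, Check, Idle, Recv, Hold, Err, Crit}
|Sat(EX alarm)| = |{Req, Check, Idle, Recv, Hold, Err, Crit}| = 7.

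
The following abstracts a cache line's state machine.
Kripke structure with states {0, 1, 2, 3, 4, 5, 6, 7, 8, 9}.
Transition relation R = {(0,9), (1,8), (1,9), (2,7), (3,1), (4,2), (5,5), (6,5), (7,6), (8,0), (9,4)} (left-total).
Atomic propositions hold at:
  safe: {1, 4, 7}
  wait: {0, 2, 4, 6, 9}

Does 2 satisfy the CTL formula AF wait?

Yes

AF wait: least fixpoint, start Z0 = {0, 2, 4, 6, 9}, add states with every successor in Z. Z1 = {0, 2, 4, 6, 7, 8, 9}; Z2 = {0, 1, 2, 4, 6, 7, 8, 9}; Z3 = {0, 1, 2, 3, 4, 6, 7, 8, 9}; fixed.
Sat(AF wait) = {0, 1, 2, 3, 4, 6, 7, 8, 9}
2 ∈ Sat(AF wait) = {0, 1, 2, 3, 4, 6, 7, 8, 9}, so the formula holds at 2.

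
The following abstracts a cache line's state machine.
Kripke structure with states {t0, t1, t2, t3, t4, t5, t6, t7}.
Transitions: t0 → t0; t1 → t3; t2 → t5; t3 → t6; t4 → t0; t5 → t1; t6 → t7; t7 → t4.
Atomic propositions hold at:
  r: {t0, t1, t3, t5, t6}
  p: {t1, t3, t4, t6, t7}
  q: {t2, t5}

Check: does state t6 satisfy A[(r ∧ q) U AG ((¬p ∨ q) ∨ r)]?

Sat(r ∧ q) = {t5}
Sat(¬p) = {t0, t2, t5}
Sat(¬p ∨ q) = {t0, t2, t5}
Sat((¬p ∨ q) ∨ r) = {t0, t1, t2, t3, t5, t6}
AG ((¬p ∨ q) ∨ r): greatest fixpoint, start Z0 = {t0, t1, t2, t3, t5, t6}, keep only states in Sat with every successor in Z. Z1 = {t0, t1, t2, t3, t5}; Z2 = {t0, t1, t2, t5}; Z3 = {t0, t2, t5}; Z4 = {t0, t2}; Z5 = {t0}; fixed.
Sat(AG ((¬p ∨ q) ∨ r)) = {t0}
A[(r ∧ q) U AG ((¬p ∨ q) ∨ r)]: least fixpoint, start Z0 = Sat(AG ((¬p ∨ q) ∨ r)) = {t0}, add states in Sat(r ∧ q) with every successor in Z. Already a fixed point.
Sat(A[(r ∧ q) U AG ((¬p ∨ q) ∨ r)]) = {t0}
t6 ∉ Sat(A[(r ∧ q) U AG ((¬p ∨ q) ∨ r)]) = {t0}, so the formula does not hold at t6.

No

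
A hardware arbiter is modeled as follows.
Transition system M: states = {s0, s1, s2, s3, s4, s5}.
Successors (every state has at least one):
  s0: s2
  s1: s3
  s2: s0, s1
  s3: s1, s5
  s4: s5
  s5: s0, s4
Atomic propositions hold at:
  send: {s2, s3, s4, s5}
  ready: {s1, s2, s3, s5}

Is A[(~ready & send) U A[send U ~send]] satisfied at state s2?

Yes

Sat(~ready) = {s0, s4}
Sat(~ready & send) = {s4}
Sat(~send) = {s0, s1}
A[send U ~send]: least fixpoint, start Z0 = Sat(~send) = {s0, s1}, add states in Sat(send) with every successor in Z. Z1 = {s0, s1, s2}; fixed.
Sat(A[send U ~send]) = {s0, s1, s2}
A[(~ready & send) U A[send U ~send]]: least fixpoint, start Z0 = Sat(A[send U ~send]) = {s0, s1, s2}, add states in Sat(~ready & send) with every successor in Z. Already a fixed point.
Sat(A[(~ready & send) U A[send U ~send]]) = {s0, s1, s2}
s2 ∈ Sat(A[(~ready & send) U A[send U ~send]]) = {s0, s1, s2}, so the formula holds at s2.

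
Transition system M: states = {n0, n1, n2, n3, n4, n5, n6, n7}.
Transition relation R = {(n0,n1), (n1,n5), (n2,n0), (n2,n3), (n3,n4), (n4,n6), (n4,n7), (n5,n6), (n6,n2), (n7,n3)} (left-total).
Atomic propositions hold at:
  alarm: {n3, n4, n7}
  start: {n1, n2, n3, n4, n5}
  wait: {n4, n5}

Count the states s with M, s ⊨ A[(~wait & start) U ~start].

Sat(~wait) = {n0, n1, n2, n3, n6, n7}
Sat(~wait & start) = {n1, n2, n3}
Sat(~start) = {n0, n6, n7}
A[(~wait & start) U ~start]: least fixpoint, start Z0 = Sat(~start) = {n0, n6, n7}, add states in Sat(~wait & start) with every successor in Z. Already a fixed point.
Sat(A[(~wait & start) U ~start]) = {n0, n6, n7}
|Sat(A[(~wait & start) U ~start])| = |{n0, n6, n7}| = 3.

3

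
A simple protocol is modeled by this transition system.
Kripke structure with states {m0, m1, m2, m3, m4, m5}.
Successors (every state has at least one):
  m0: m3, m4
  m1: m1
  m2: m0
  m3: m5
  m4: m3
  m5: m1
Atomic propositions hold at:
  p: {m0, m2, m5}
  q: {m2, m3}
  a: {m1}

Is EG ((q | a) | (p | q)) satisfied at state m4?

Sat(q | a) = {m1, m2, m3}
Sat(p | q) = {m0, m2, m3, m5}
Sat((q | a) | (p | q)) = {m0, m1, m2, m3, m5}
EG ((q | a) | (p | q)): greatest fixpoint, start Z0 = {m0, m1, m2, m3, m5}, keep only states in Sat with some successor in Z. Already a fixed point.
Sat(EG ((q | a) | (p | q))) = {m0, m1, m2, m3, m5}
m4 ∉ Sat(EG ((q | a) | (p | q))) = {m0, m1, m2, m3, m5}, so the formula does not hold at m4.

No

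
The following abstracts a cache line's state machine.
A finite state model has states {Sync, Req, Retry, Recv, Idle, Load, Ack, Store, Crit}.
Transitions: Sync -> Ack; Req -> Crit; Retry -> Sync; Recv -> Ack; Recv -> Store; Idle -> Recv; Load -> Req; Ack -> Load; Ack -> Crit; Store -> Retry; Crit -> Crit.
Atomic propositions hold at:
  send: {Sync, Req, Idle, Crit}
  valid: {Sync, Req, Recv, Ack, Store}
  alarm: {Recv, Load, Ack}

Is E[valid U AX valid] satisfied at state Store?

Yes

Sat(AX valid) = {s : every successor in {Sync, Req, Recv, Ack, Store}} = {Sync, Retry, Recv, Idle, Load}
E[valid U AX valid]: least fixpoint, start Z0 = Sat(AX valid) = {Sync, Retry, Recv, Idle, Load}, add states in Sat(valid) with some successor in Z. Z1 = {Sync, Retry, Recv, Idle, Load, Ack, Store}; fixed.
Sat(E[valid U AX valid]) = {Sync, Retry, Recv, Idle, Load, Ack, Store}
Store ∈ Sat(E[valid U AX valid]) = {Sync, Retry, Recv, Idle, Load, Ack, Store}, so the formula holds at Store.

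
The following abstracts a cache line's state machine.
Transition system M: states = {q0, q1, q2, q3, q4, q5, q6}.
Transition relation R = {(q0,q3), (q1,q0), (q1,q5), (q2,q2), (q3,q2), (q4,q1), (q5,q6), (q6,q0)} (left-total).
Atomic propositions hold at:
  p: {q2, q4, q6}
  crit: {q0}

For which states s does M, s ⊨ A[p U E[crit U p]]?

E[crit U p]: least fixpoint, start Z0 = Sat(p) = {q2, q4, q6}, add states in Sat(crit) with some successor in Z. Already a fixed point.
Sat(E[crit U p]) = {q2, q4, q6}
A[p U E[crit U p]]: least fixpoint, start Z0 = Sat(E[crit U p]) = {q2, q4, q6}, add states in Sat(p) with every successor in Z. Already a fixed point.
Sat(A[p U E[crit U p]]) = {q2, q4, q6}

{q2, q4, q6}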